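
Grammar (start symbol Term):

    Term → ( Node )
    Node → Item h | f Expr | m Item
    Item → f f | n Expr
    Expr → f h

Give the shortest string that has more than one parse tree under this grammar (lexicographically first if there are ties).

length 5: ( f f h ) has 2 parse trees

Two derivations of ( f f h ):
  Term ⇒ ( Node ) ⇒ ( Item h ) ⇒ ( f f h )
  Term ⇒ ( Node ) ⇒ ( f Expr ) ⇒ ( f f h )

( f f h )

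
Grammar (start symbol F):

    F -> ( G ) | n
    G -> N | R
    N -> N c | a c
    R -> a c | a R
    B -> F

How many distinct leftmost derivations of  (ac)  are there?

2

Parse trees for (ac):
  [F ( [G [N a c]] )]
  [F ( [G [R a c]] )]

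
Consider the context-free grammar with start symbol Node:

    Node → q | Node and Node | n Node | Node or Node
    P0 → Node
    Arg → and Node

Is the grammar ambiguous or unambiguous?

Witness: n q and q

Derivation 1: Node ⇒ Node and Node ⇒ n Node and Node ⇒ n q and Node ⇒ n q and q
Derivation 2: Node ⇒ n Node ⇒ n Node and Node ⇒ n q and Node ⇒ n q and q

Two distinct leftmost derivations for the same string.

Ambiguous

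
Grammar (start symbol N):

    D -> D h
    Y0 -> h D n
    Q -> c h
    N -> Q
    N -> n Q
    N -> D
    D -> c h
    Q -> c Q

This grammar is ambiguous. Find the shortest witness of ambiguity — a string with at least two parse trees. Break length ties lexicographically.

length 2: c h has 2 parse trees

Two derivations of c h:
  N ⇒ Q ⇒ c h
  N ⇒ D ⇒ c h

c h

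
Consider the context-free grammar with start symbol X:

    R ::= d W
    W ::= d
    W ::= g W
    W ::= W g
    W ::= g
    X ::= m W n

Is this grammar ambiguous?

Witness: m g g n

Derivation 1: X ⇒ m W n ⇒ m g W n ⇒ m g g n
Derivation 2: X ⇒ m W n ⇒ m W g n ⇒ m g g n

Two distinct leftmost derivations for the same string.

Ambiguous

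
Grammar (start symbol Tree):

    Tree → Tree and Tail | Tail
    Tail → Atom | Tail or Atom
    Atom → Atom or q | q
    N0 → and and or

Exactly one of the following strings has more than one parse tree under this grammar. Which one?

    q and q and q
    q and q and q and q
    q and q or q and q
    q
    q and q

q and q and q: 1 tree
q and q and q and q: 1 tree
q and q or q and q: 2 trees
q: 1 tree
q and q: 1 tree

q and q or q and q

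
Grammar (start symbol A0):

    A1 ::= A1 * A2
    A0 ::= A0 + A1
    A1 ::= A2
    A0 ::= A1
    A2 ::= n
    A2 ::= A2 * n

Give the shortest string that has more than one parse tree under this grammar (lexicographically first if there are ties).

n * n

length 1: no string has ≥2 trees
length 3: n * n has 2 parse trees

Two derivations of n * n:
  A0 ⇒ A1 ⇒ A1 * A2 ⇒ A2 * A2 ⇒ n * A2 ⇒ n * n
  A0 ⇒ A1 ⇒ A2 ⇒ A2 * n ⇒ n * n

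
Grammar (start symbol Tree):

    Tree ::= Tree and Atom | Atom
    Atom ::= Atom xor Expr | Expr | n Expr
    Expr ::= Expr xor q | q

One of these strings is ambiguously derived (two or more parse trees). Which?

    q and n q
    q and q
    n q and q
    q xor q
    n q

q and n q: 1 tree
q and q: 1 tree
n q and q: 1 tree
q xor q: 2 trees
n q: 1 tree

q xor q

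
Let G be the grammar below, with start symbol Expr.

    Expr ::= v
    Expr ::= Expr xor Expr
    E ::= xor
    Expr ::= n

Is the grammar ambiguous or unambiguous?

Witness: n xor n xor n

Derivation 1: Expr ⇒ Expr xor Expr ⇒ Expr xor Expr xor Expr ⇒ n xor Expr xor Expr ⇒ n xor n xor Expr ⇒ n xor n xor n
Derivation 2: Expr ⇒ Expr xor Expr ⇒ n xor Expr ⇒ n xor Expr xor Expr ⇒ n xor n xor Expr ⇒ n xor n xor n

Two distinct leftmost derivations for the same string.

Ambiguous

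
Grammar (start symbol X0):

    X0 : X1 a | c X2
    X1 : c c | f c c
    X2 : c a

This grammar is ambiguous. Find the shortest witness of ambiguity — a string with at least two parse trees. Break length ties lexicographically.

length 3: c c a has 2 parse trees

Two derivations of c c a:
  X0 ⇒ X1 a ⇒ c c a
  X0 ⇒ c X2 ⇒ c c a

c c a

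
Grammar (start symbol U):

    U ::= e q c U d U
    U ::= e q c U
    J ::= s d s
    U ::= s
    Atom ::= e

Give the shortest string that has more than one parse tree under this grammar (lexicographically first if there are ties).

length 1: no string has ≥2 trees
length 4: no string has ≥2 trees
length 6: no string has ≥2 trees
length 7: no string has ≥2 trees
length 9: e q c e q c s d s has 2 parse trees

Two derivations of e q c e q c s d s:
  U ⇒ e q c U d U ⇒ e q c e q c U d U ⇒ e q c e q c s d U ⇒ e q c e q c s d s
  U ⇒ e q c U ⇒ e q c e q c U d U ⇒ e q c e q c s d U ⇒ e q c e q c s d s

e q c e q c s d s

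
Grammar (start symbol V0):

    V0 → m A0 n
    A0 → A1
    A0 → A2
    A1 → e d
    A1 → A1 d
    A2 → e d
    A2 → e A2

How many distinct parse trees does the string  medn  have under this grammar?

2

Parse trees for medn:
  [V0 m [A0 [A1 e d]] n]
  [V0 m [A0 [A2 e d]] n]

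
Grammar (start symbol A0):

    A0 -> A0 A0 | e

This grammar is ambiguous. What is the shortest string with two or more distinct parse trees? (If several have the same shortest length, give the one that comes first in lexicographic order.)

e e e

length 1: no string has ≥2 trees
length 2: no string has ≥2 trees
length 3: e e e has 2 parse trees

Two derivations of e e e:
  A0 ⇒ A0 A0 ⇒ A0 A0 A0 ⇒ e A0 A0 ⇒ e e A0 ⇒ e e e
  A0 ⇒ A0 A0 ⇒ e A0 ⇒ e A0 A0 ⇒ e e A0 ⇒ e e e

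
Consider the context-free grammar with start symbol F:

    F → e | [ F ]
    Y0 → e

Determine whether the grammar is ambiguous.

Only F is reachable from F; ignoring the rest: Each string is a nest of matched brackets around a single atom. An opening bracket forces the recursive rule; an atom forces the base rule.

Unambiguous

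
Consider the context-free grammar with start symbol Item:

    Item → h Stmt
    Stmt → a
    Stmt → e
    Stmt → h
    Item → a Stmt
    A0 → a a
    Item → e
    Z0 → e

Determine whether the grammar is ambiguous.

Only Item, Stmt are reachable from Item; ignoring the rest: The reachable rules are right-linear with at most one rule per (nonterminal, next-terminal) pair. Each input token forces the next rule, so parsing is deterministic.

Unambiguous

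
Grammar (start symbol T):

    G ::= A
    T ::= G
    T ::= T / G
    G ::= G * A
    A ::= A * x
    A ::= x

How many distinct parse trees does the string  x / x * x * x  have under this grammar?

4

Parse trees for x / x * x * x:
  [T [T [G [A x]]] / [G [A [A [A x] * x] * x]]]
  [T [T [G [A x]]] / [G [G [A x]] * [A [A x] * x]]]
  [T [T [G [A x]]] / [G [G [A [A x] * x]] * [A x]]]
  [T [T [G [A x]]] / [G [G [G [A x]] * [A x]] * [A x]]]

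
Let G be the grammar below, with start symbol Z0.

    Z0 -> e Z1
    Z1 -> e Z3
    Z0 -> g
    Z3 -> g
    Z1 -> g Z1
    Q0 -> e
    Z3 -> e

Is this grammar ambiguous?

Only Z0, Z1, Z3 are reachable from Z0; ignoring the rest: Restricted to the reachable nonterminals, every rule has the form A → t or A → t B, and no two rules for the same A share a first terminal. The grammar encodes a DFA — one run per string.

Unambiguous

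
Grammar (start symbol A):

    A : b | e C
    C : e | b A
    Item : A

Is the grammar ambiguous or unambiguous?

(Item is unreachable from A, so its rules don't affect L(A).) Restricted to the reachable nonterminals, every rule has the form A → t or A → t B, and no two rules for the same A share a first terminal. The grammar encodes a DFA — one run per string.

Unambiguous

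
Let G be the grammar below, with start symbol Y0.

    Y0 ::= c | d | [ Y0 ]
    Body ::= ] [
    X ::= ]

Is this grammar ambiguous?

Unambiguous

(Body, X are unreachable from Y0, so their rules don't affect L(Y0).) Each string is a nest of matched brackets around a single atom. An opening bracket forces the recursive rule; an atom forces the base rule.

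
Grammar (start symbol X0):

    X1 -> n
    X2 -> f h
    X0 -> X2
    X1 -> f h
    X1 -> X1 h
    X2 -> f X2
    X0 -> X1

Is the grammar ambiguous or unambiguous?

Ambiguous

Witness: f h

Derivation 1: X0 ⇒ X2 ⇒ f h
Derivation 2: X0 ⇒ X1 ⇒ f h

Two distinct leftmost derivations for the same string.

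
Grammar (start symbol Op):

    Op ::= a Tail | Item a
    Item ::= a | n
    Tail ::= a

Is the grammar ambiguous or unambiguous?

Witness: a a

Derivation 1: Op ⇒ a Tail ⇒ a a
Derivation 2: Op ⇒ Item a ⇒ a a

Two distinct leftmost derivations for the same string.

Ambiguous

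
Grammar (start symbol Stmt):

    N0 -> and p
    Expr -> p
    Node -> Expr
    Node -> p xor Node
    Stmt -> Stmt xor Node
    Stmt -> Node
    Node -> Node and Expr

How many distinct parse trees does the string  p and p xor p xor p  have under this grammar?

Parse trees for p and p xor p xor p:
  [Stmt [Stmt [Node [Node [Expr p]] and [Expr p]]] xor [Node p xor [Node [Expr p]]]]
  [Stmt [Stmt [Stmt [Node [Node [Expr p]] and [Expr p]]] xor [Node [Expr p]]] xor [Node [Expr p]]]

2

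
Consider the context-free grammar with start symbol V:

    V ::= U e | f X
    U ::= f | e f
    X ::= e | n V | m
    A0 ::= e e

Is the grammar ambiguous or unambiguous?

Ambiguous

Witness: f e

Derivation 1: V ⇒ U e ⇒ f e
Derivation 2: V ⇒ f X ⇒ f e

Two distinct leftmost derivations for the same string.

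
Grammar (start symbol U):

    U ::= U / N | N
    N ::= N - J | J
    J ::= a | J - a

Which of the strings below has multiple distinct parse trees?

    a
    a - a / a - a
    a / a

a: 1 tree
a - a / a - a: 4 trees
a / a: 1 tree

a - a / a - a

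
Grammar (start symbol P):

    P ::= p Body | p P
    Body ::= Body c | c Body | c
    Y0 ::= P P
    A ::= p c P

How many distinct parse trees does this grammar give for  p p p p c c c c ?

Parse trees for p p p p c c c c:
  [P p [P p [P p [P p [Body [Body [Body [Body c] c] c] c]]]]]
  [P p [P p [P p [P p [Body [Body [Body c [Body c]] c] c]]]]]
  [P p [P p [P p [P p [Body [Body c [Body [Body c] c]] c]]]]]
  [P p [P p [P p [P p [Body [Body c [Body c [Body c]]] c]]]]]
  [P p [P p [P p [P p [Body c [Body [Body [Body c] c] c]]]]]]
  [P p [P p [P p [P p [Body c [Body [Body c [Body c]] c]]]]]]
  [P p [P p [P p [P p [Body c [Body c [Body [Body c] c]]]]]]]
  [P p [P p [P p [P p [Body c [Body c [Body c [Body c]]]]]]]]

8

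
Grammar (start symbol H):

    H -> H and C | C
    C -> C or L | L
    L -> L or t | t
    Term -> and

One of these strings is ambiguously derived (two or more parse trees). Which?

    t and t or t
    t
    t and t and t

t and t or t: 2 trees
t: 1 tree
t and t and t: 1 tree

t and t or t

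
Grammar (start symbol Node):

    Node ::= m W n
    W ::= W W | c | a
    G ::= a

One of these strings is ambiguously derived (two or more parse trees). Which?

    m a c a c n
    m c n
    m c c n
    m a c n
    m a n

m a c a c n

m a c a c n: 5 trees
m c n: 1 tree
m c c n: 1 tree
m a c n: 1 tree
m a n: 1 tree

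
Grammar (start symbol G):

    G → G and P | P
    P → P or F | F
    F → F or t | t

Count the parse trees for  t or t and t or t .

Parse trees for t or t and t or t:
  [G [G [P [P [F t]] or [F t]]] and [P [P [F t]] or [F t]]]
  [G [G [P [P [F t]] or [F t]]] and [P [F [F t] or t]]]
  [G [G [P [F [F t] or t]]] and [P [P [F t]] or [F t]]]
  [G [G [P [F [F t] or t]]] and [P [F [F t] or t]]]

4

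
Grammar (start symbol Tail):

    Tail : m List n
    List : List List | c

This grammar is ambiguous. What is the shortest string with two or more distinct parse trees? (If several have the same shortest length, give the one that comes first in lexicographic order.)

length 3: no string has ≥2 trees
length 4: no string has ≥2 trees
length 5: m c c c n has 2 parse trees

Two derivations of m c c c n:
  Tail ⇒ m List n ⇒ m List List n ⇒ m List List List n ⇒ m c List List n ⇒ m c c List n ⇒ m c c c n
  Tail ⇒ m List n ⇒ m List List n ⇒ m c List n ⇒ m c List List n ⇒ m c c List n ⇒ m c c c n

m c c c n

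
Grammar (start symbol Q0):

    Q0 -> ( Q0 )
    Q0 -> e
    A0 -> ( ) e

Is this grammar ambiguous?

Unambiguous

Only Q0 is reachable from Q0; ignoring the rest: Each string is a nest of matched brackets around a single atom. An opening bracket forces the recursive rule; an atom forces the base rule.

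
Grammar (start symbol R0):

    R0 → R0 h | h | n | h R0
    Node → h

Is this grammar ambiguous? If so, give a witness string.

Witness: h h

Derivation 1: R0 ⇒ R0 h ⇒ h h
Derivation 2: R0 ⇒ h R0 ⇒ h h

Two distinct leftmost derivations for the same string.

Ambiguous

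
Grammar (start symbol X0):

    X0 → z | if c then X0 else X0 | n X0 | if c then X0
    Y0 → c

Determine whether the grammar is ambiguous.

Ambiguous

Witness: if c then if c then z else z

Derivation 1: X0 ⇒ if c then X0 else X0 ⇒ if c then if c then X0 else X0 ⇒ if c then if c then z else X0 ⇒ if c then if c then z else z
Derivation 2: X0 ⇒ if c then X0 ⇒ if c then if c then X0 else X0 ⇒ if c then if c then z else X0 ⇒ if c then if c then z else z

Two distinct leftmost derivations for the same string.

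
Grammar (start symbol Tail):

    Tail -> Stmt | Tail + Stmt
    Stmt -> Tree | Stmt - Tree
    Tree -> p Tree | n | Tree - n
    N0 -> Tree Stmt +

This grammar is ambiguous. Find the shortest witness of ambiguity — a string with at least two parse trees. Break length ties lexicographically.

length 1: no string has ≥2 trees
length 2: no string has ≥2 trees
length 3: n - n has 2 parse trees

Two derivations of n - n:
  Tail ⇒ Stmt ⇒ Tree ⇒ Tree - n ⇒ n - n
  Tail ⇒ Stmt ⇒ Stmt - Tree ⇒ Tree - Tree ⇒ n - Tree ⇒ n - n

n - n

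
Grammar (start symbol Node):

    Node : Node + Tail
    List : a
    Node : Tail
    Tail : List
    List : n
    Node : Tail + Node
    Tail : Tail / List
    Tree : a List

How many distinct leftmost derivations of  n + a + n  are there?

Parse trees for n + a + n:
  [Node [Node [Node [Tail [List n]]] + [Tail [List a]]] + [Tail [List n]]]
  [Node [Node [Tail [List n]] + [Node [Tail [List a]]]] + [Tail [List n]]]
  [Node [Tail [List n]] + [Node [Node [Tail [List a]]] + [Tail [List n]]]]
  [Node [Tail [List n]] + [Node [Tail [List a]] + [Node [Tail [List n]]]]]

4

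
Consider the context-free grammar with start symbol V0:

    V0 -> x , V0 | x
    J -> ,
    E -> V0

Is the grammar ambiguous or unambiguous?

Unambiguous

(J, E are unreachable from V0, so their rules don't affect L(V0).) Right-recursive list with a separator: after each atom, whether the separator follows determines the rule. One parse per string.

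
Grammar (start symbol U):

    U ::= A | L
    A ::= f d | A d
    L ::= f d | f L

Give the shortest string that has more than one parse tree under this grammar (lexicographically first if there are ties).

f d

length 2: f d has 2 parse trees

Two derivations of f d:
  U ⇒ A ⇒ f d
  U ⇒ L ⇒ f d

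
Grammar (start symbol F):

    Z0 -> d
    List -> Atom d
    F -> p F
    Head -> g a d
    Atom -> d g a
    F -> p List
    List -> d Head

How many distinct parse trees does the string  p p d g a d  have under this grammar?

Parse trees for p p d g a d:
  [F p [F p [List [Atom d g a] d]]]
  [F p [F p [List d [Head g a d]]]]

2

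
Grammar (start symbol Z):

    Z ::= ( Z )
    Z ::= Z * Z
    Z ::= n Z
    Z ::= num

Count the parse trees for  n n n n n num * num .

Parse trees for n n n n n num * num:
  [Z [Z n [Z n [Z n [Z n [Z n [Z num]]]]]] * [Z num]]
  [Z n [Z [Z n [Z n [Z n [Z n [Z num]]]]] * [Z num]]]
  [Z n [Z n [Z [Z n [Z n [Z n [Z num]]]] * [Z num]]]]
  [Z n [Z n [Z n [Z [Z n [Z n [Z num]]] * [Z num]]]]]
  [Z n [Z n [Z n [Z n [Z [Z n [Z num]] * [Z num]]]]]]
  [Z n [Z n [Z n [Z n [Z n [Z [Z num] * [Z num]]]]]]]

6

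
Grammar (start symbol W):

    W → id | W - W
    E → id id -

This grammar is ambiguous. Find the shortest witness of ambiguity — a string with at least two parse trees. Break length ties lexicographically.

length 1: no string has ≥2 trees
length 3: no string has ≥2 trees
length 5: id - id - id has 2 parse trees

Two derivations of id - id - id:
  W ⇒ W - W ⇒ id - W ⇒ id - W - W ⇒ id - id - W ⇒ id - id - id
  W ⇒ W - W ⇒ W - W - W ⇒ id - W - W ⇒ id - id - W ⇒ id - id - id

id - id - id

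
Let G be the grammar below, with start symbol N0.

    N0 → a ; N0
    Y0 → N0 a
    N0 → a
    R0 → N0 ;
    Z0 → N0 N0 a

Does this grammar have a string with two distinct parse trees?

Unambiguous

(Z0, R0, Y0 are unreachable from N0, so their rules don't affect L(N0).) The reachable grammar is A → atom sep A | atom. Each atom is followed by either the separator (recurse) or end-of-string (stop) — no choice point.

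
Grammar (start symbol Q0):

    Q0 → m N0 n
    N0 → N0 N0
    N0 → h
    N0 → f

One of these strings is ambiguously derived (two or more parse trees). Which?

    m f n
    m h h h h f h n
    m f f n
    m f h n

m h h h h f h n

m f n: 1 tree
m h h h h f h n: 42 trees
m f f n: 1 tree
m f h n: 1 tree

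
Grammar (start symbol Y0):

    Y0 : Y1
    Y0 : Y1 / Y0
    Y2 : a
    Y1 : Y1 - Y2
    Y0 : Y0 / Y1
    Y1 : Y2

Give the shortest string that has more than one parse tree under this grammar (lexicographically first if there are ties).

a / a

length 1: no string has ≥2 trees
length 3: a / a has 2 parse trees

Two derivations of a / a:
  Y0 ⇒ Y1 / Y0 ⇒ Y2 / Y0 ⇒ a / Y0 ⇒ a / Y1 ⇒ a / Y2 ⇒ a / a
  Y0 ⇒ Y0 / Y1 ⇒ Y1 / Y1 ⇒ Y2 / Y1 ⇒ a / Y1 ⇒ a / Y2 ⇒ a / a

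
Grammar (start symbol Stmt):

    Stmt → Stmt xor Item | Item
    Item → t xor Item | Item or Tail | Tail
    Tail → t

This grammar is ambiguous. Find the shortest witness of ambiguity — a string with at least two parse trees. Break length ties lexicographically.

t xor t

length 1: no string has ≥2 trees
length 3: t xor t has 2 parse trees

Two derivations of t xor t:
  Stmt ⇒ Stmt xor Item ⇒ Item xor Item ⇒ Tail xor Item ⇒ t xor Item ⇒ t xor Tail ⇒ t xor t
  Stmt ⇒ Item ⇒ t xor Item ⇒ t xor Tail ⇒ t xor t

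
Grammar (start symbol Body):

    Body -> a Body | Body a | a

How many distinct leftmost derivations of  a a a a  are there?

8

Parse trees for a a a a:
  [Body a [Body a [Body a [Body a]]]]
  [Body a [Body a [Body [Body a] a]]]
  [Body a [Body [Body a [Body a]] a]]
  [Body a [Body [Body [Body a] a] a]]
  [Body [Body a [Body a [Body a]]] a]
  [Body [Body a [Body [Body a] a]] a]
  [Body [Body [Body a [Body a]] a] a]
  [Body [Body [Body [Body a] a] a] a]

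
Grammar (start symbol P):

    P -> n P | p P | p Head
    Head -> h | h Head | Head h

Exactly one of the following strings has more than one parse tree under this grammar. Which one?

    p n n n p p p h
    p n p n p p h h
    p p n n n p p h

p n n n p p p h: 1 tree
p n p n p p h h: 2 trees
p p n n n p p h: 1 tree

p n p n p p h h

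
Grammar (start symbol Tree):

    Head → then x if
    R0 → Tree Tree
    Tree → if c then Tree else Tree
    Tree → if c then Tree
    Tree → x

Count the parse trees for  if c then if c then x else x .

Parse trees for if c then if c then x else x:
  [Tree if c then [Tree if c then [Tree x]] else [Tree x]]
  [Tree if c then [Tree if c then [Tree x] else [Tree x]]]

2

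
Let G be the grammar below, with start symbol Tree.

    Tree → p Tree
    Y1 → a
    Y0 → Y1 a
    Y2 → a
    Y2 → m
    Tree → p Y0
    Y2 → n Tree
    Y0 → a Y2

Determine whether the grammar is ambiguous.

Ambiguous

Witness: p a a

Derivation 1: Tree ⇒ p Y0 ⇒ p Y1 a ⇒ p a a
Derivation 2: Tree ⇒ p Y0 ⇒ p a Y2 ⇒ p a a

Two distinct leftmost derivations for the same string.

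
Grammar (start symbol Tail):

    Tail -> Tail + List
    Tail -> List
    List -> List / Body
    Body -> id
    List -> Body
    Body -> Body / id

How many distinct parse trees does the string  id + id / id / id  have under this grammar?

Parse trees for id + id / id / id:
  [Tail [Tail [List [Body id]]] + [List [List [Body id]] / [Body [Body id] / id]]]
  [Tail [Tail [List [Body id]]] + [List [List [List [Body id]] / [Body id]] / [Body id]]]
  [Tail [Tail [List [Body id]]] + [List [List [Body [Body id] / id]] / [Body id]]]
  [Tail [Tail [List [Body id]]] + [List [Body [Body [Body id] / id] / id]]]

4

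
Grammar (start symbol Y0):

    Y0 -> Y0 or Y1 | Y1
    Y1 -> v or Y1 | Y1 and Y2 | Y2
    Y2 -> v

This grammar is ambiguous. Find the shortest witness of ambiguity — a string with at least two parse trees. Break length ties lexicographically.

v or v

length 1: no string has ≥2 trees
length 3: v or v has 2 parse trees

Two derivations of v or v:
  Y0 ⇒ Y0 or Y1 ⇒ Y1 or Y1 ⇒ Y2 or Y1 ⇒ v or Y1 ⇒ v or Y2 ⇒ v or v
  Y0 ⇒ Y1 ⇒ v or Y1 ⇒ v or Y2 ⇒ v or v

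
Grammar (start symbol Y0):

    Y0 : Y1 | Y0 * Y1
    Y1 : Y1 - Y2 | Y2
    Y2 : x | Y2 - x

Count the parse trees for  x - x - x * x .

4

Parse trees for x - x - x * x:
  [Y0 [Y0 [Y1 [Y1 [Y2 x]] - [Y2 [Y2 x] - x]]] * [Y1 [Y2 x]]]
  [Y0 [Y0 [Y1 [Y1 [Y1 [Y2 x]] - [Y2 x]] - [Y2 x]]] * [Y1 [Y2 x]]]
  [Y0 [Y0 [Y1 [Y1 [Y2 [Y2 x] - x]] - [Y2 x]]] * [Y1 [Y2 x]]]
  [Y0 [Y0 [Y1 [Y2 [Y2 [Y2 x] - x] - x]]] * [Y1 [Y2 x]]]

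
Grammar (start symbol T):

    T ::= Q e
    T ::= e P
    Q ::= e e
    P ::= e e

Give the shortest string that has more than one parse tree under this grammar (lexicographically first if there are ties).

e e e

length 3: e e e has 2 parse trees

Two derivations of e e e:
  T ⇒ Q e ⇒ e e e
  T ⇒ e P ⇒ e e e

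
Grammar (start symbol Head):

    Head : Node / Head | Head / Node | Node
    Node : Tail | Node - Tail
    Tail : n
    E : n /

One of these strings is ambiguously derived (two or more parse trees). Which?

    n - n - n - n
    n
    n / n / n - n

n - n - n - n: 1 tree
n: 1 tree
n / n / n - n: 4 trees

n / n / n - n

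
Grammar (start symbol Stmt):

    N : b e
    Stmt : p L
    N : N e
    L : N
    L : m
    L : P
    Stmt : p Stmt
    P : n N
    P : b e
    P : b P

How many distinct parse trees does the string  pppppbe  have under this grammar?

2

Parse trees for pppppbe:
  [Stmt p [Stmt p [Stmt p [Stmt p [Stmt p [L [N b e]]]]]]]
  [Stmt p [Stmt p [Stmt p [Stmt p [Stmt p [L [P b e]]]]]]]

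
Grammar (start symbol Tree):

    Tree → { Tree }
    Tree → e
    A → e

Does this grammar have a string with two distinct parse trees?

Only Tree is reachable from Tree; ignoring the rest: Each string is a nest of matched brackets around a single atom. An opening bracket forces the recursive rule; an atom forces the base rule.

Unambiguous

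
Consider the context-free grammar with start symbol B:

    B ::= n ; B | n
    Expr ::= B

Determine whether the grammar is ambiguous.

Unambiguous

(Expr is unreachable from B, so its rules don't affect L(B).) Right-recursive list with a separator: after each atom, whether the separator follows determines the rule. One parse per string.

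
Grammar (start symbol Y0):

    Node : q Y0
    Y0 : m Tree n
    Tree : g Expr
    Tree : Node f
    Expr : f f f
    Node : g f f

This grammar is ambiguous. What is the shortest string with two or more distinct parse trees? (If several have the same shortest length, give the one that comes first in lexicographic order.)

m g f f f n

length 6: m g f f f n has 2 parse trees

Two derivations of m g f f f n:
  Y0 ⇒ m Tree n ⇒ m g Expr n ⇒ m g f f f n
  Y0 ⇒ m Tree n ⇒ m Node f n ⇒ m g f f f n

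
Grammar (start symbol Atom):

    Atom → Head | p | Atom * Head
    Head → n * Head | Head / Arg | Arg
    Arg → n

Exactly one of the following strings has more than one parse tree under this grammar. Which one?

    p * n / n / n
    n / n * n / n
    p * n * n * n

p * n * n * n

p * n / n / n: 1 tree
n / n * n / n: 1 tree
p * n * n * n: 4 trees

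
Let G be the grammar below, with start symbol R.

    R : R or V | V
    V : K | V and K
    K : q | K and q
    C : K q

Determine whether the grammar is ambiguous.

Witness: q and q

Derivation 1: R ⇒ V ⇒ K ⇒ K and q ⇒ q and q
Derivation 2: R ⇒ V ⇒ V and K ⇒ K and K ⇒ q and K ⇒ q and q

Two distinct leftmost derivations for the same string.

Ambiguous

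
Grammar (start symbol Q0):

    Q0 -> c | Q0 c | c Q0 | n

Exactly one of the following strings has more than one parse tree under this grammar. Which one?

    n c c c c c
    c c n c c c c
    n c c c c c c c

n c c c c c: 1 tree
c c n c c c c: 15 trees
n c c c c c c c: 1 tree

c c n c c c c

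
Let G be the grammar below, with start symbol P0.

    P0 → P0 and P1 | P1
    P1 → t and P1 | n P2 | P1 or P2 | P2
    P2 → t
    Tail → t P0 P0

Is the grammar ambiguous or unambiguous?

Ambiguous

Witness: t and t

Derivation 1: P0 ⇒ P0 and P1 ⇒ P1 and P1 ⇒ P2 and P1 ⇒ t and P1 ⇒ t and P2 ⇒ t and t
Derivation 2: P0 ⇒ P1 ⇒ t and P1 ⇒ t and P2 ⇒ t and t

Two distinct leftmost derivations for the same string.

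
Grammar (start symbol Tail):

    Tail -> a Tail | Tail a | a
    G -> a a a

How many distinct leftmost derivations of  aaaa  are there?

8

Parse trees for aaaa:
  [Tail a [Tail a [Tail a [Tail a]]]]
  [Tail a [Tail a [Tail [Tail a] a]]]
  [Tail a [Tail [Tail a [Tail a]] a]]
  [Tail a [Tail [Tail [Tail a] a] a]]
  [Tail [Tail a [Tail a [Tail a]]] a]
  [Tail [Tail a [Tail [Tail a] a]] a]
  [Tail [Tail [Tail a [Tail a]] a] a]
  [Tail [Tail [Tail [Tail a] a] a] a]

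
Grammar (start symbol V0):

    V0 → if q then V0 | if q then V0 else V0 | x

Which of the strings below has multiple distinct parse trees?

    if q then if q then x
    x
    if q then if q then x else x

if q then if q then x else x

if q then if q then x: 1 tree
x: 1 tree
if q then if q then x else x: 2 trees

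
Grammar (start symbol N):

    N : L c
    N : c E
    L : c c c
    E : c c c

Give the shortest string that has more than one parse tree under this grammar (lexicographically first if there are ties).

length 4: c c c c has 2 parse trees

Two derivations of c c c c:
  N ⇒ L c ⇒ c c c c
  N ⇒ c E ⇒ c c c c

c c c c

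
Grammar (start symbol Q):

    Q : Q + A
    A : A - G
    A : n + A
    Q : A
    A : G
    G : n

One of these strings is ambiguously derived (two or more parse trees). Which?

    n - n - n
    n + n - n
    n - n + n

n + n - n

n - n - n: 1 tree
n + n - n: 3 trees
n - n + n: 1 tree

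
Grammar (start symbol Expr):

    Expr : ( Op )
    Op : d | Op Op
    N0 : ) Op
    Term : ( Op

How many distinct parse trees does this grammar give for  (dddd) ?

5

Parse trees for (dddd):
  [Expr ( [Op [Op d] [Op [Op d] [Op [Op d] [Op d]]]] )]
  [Expr ( [Op [Op d] [Op [Op [Op d] [Op d]] [Op d]]] )]
  [Expr ( [Op [Op [Op d] [Op d]] [Op [Op d] [Op d]]] )]
  [Expr ( [Op [Op [Op d] [Op [Op d] [Op d]]] [Op d]] )]
  [Expr ( [Op [Op [Op [Op d] [Op d]] [Op d]] [Op d]] )]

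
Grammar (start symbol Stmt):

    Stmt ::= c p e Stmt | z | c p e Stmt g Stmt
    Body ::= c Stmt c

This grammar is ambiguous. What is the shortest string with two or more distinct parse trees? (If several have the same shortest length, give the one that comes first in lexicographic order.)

length 1: no string has ≥2 trees
length 4: no string has ≥2 trees
length 6: no string has ≥2 trees
length 7: no string has ≥2 trees
length 9: c p e c p e z g z has 2 parse trees

Two derivations of c p e c p e z g z:
  Stmt ⇒ c p e Stmt ⇒ c p e c p e Stmt g Stmt ⇒ c p e c p e z g Stmt ⇒ c p e c p e z g z
  Stmt ⇒ c p e Stmt g Stmt ⇒ c p e c p e Stmt g Stmt ⇒ c p e c p e z g Stmt ⇒ c p e c p e z g z

c p e c p e z g z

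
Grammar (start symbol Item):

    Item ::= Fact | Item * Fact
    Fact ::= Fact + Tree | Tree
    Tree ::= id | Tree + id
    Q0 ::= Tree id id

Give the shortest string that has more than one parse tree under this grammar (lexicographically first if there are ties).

id + id

length 1: no string has ≥2 trees
length 3: id + id has 2 parse trees

Two derivations of id + id:
  Item ⇒ Fact ⇒ Fact + Tree ⇒ Tree + Tree ⇒ id + Tree ⇒ id + id
  Item ⇒ Fact ⇒ Tree ⇒ Tree + id ⇒ id + id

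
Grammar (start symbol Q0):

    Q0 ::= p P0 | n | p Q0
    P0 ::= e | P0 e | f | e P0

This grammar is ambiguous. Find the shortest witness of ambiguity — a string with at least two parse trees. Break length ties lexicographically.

length 1: no string has ≥2 trees
length 2: no string has ≥2 trees
length 3: p e e has 2 parse trees

Two derivations of p e e:
  Q0 ⇒ p P0 ⇒ p P0 e ⇒ p e e
  Q0 ⇒ p P0 ⇒ p e P0 ⇒ p e e

p e e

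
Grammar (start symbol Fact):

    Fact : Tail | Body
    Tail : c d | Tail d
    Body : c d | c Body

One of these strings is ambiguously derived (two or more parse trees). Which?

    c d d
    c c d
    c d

c d

c d d: 1 tree
c c d: 1 tree
c d: 2 trees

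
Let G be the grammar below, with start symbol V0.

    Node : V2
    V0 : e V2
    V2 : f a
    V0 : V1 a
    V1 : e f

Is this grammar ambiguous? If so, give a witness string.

Witness: e f a

Derivation 1: V0 ⇒ e V2 ⇒ e f a
Derivation 2: V0 ⇒ V1 a ⇒ e f a

Two distinct leftmost derivations for the same string.

Ambiguous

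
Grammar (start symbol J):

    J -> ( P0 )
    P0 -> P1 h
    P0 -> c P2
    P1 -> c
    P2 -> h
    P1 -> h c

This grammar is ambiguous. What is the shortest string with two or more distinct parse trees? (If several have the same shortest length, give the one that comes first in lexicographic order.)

length 4: ( c h ) has 2 parse trees

Two derivations of ( c h ):
  J ⇒ ( P0 ) ⇒ ( P1 h ) ⇒ ( c h )
  J ⇒ ( P0 ) ⇒ ( c P2 ) ⇒ ( c h )

( c h )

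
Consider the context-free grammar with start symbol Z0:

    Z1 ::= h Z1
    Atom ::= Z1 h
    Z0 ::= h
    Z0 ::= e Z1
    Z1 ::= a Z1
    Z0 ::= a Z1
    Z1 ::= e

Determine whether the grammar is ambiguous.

Unambiguous

(Atom is unreachable from Z0, so its rules don't affect L(Z0).) The reachable rules are right-linear with at most one rule per (nonterminal, next-terminal) pair. Each input token forces the next rule, so parsing is deterministic.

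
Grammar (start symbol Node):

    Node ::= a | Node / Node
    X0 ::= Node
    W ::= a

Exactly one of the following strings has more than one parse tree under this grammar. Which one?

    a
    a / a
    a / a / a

a / a / a

a: 1 tree
a / a: 1 tree
a / a / a: 2 trees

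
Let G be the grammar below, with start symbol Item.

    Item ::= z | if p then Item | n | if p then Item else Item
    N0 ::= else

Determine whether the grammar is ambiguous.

Ambiguous

Witness: if p then if p then n else n

Derivation 1: Item ⇒ if p then Item ⇒ if p then if p then Item else Item ⇒ if p then if p then n else Item ⇒ if p then if p then n else n
Derivation 2: Item ⇒ if p then Item else Item ⇒ if p then if p then Item else Item ⇒ if p then if p then n else Item ⇒ if p then if p then n else n

Two distinct leftmost derivations for the same string.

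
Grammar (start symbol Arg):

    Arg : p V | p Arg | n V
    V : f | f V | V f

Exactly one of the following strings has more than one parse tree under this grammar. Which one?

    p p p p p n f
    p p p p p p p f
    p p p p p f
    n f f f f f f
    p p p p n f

n f f f f f f

p p p p p n f: 1 tree
p p p p p p p f: 1 tree
p p p p p f: 1 tree
n f f f f f f: 32 trees
p p p p n f: 1 tree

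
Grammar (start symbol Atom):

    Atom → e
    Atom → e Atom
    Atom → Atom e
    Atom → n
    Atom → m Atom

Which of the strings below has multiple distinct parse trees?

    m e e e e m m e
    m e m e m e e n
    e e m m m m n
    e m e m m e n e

e m e m m e n e

m e e e e m m e: 1 tree
m e m e m e e n: 1 tree
e e m m m m n: 1 tree
e m e m m e n e: 7 trees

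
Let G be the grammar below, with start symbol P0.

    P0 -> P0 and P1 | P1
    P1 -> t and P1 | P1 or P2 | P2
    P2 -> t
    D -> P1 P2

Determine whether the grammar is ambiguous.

Witness: t and t

Derivation 1: P0 ⇒ P0 and P1 ⇒ P1 and P1 ⇒ P2 and P1 ⇒ t and P1 ⇒ t and P2 ⇒ t and t
Derivation 2: P0 ⇒ P1 ⇒ t and P1 ⇒ t and P2 ⇒ t and t

Two distinct leftmost derivations for the same string.

Ambiguous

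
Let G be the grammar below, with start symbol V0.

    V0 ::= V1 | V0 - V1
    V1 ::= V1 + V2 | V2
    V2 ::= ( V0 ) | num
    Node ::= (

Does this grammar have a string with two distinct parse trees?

Unambiguous

Only V0, V1, V2 are reachable from V0; ignoring the rest: The grammar is stratified — V0 handles '-' (left-recursive), V1 handles '+', V2 atoms. Each operator has a fixed associativity and precedence level, so every string has one parse.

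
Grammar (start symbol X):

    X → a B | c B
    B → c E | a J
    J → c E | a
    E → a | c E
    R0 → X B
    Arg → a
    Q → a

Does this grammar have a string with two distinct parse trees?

(R0, Arg, Q are unreachable from X, so their rules don't affect L(X).) Restricted to the reachable nonterminals, every rule has the form A → t or A → t B, and no two rules for the same A share a first terminal. The grammar encodes a DFA — one run per string.

Unambiguous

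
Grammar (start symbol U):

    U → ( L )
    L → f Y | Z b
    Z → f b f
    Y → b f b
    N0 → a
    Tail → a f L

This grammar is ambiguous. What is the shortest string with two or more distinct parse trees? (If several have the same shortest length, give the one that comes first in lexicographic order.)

( f b f b )

length 6: ( f b f b ) has 2 parse trees

Two derivations of ( f b f b ):
  U ⇒ ( L ) ⇒ ( f Y ) ⇒ ( f b f b )
  U ⇒ ( L ) ⇒ ( Z b ) ⇒ ( f b f b )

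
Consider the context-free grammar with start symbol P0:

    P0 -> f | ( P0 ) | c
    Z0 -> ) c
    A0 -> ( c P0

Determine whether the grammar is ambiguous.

(Z0, A0 are unreachable from P0, so their rules don't affect L(P0).) L(P0) is { openⁿ atom closeⁿ : n ≥ 0 }. The bracket depth fixes n, and the derivation is forced at every step.

Unambiguous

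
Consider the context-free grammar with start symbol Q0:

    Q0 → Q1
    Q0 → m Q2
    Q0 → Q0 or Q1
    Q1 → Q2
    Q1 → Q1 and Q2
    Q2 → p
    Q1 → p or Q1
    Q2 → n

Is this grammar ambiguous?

Ambiguous

Witness: p or n

Derivation 1: Q0 ⇒ Q1 ⇒ p or Q1 ⇒ p or Q2 ⇒ p or n
Derivation 2: Q0 ⇒ Q0 or Q1 ⇒ Q1 or Q1 ⇒ Q2 or Q1 ⇒ p or Q1 ⇒ p or Q2 ⇒ p or n

Two distinct leftmost derivations for the same string.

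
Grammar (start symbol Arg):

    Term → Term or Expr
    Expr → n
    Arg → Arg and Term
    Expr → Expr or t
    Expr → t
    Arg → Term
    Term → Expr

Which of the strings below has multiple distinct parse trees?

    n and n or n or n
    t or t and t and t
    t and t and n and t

t or t and t and t

n and n or n or n: 1 tree
t or t and t and t: 2 trees
t and t and n and t: 1 tree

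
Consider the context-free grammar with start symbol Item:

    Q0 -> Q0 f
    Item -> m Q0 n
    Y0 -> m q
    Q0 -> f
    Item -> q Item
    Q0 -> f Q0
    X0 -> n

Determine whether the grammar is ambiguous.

Ambiguous

Witness: m f f n

Derivation 1: Item ⇒ m Q0 n ⇒ m Q0 f n ⇒ m f f n
Derivation 2: Item ⇒ m Q0 n ⇒ m f Q0 n ⇒ m f f n

Two distinct leftmost derivations for the same string.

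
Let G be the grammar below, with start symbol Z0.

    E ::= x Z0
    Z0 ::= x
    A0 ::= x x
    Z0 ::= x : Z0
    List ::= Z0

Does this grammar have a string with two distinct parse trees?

Only Z0 is reachable from Z0; ignoring the rest: The reachable grammar is A → atom sep A | atom. Each atom is followed by either the separator (recurse) or end-of-string (stop) — no choice point.

Unambiguous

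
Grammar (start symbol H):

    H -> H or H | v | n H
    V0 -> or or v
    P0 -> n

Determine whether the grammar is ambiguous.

Ambiguous

Witness: n v or v

Derivation 1: H ⇒ H or H ⇒ n H or H ⇒ n v or H ⇒ n v or v
Derivation 2: H ⇒ n H ⇒ n H or H ⇒ n v or H ⇒ n v or v

Two distinct leftmost derivations for the same string.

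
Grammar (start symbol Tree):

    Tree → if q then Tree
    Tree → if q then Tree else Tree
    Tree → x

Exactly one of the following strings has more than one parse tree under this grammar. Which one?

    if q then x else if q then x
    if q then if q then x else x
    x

if q then if q then x else x

if q then x else if q then x: 1 tree
if q then if q then x else x: 2 trees
x: 1 tree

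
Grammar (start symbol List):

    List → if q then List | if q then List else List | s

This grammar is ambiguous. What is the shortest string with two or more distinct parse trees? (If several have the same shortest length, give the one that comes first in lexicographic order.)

length 1: no string has ≥2 trees
length 4: no string has ≥2 trees
length 6: no string has ≥2 trees
length 7: no string has ≥2 trees
length 9: if q then if q then s else s has 2 parse trees

Two derivations of if q then if q then s else s:
  List ⇒ if q then List ⇒ if q then if q then List else List ⇒ if q then if q then s else List ⇒ if q then if q then s else s
  List ⇒ if q then List else List ⇒ if q then if q then List else List ⇒ if q then if q then s else List ⇒ if q then if q then s else s

if q then if q then s else s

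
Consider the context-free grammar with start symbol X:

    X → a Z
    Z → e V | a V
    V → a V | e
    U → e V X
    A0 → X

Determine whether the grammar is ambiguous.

(U, A0 are unreachable from X, so their rules don't affect L(X).) The reachable rules are right-linear with at most one rule per (nonterminal, next-terminal) pair. Each input token forces the next rule, so parsing is deterministic.

Unambiguous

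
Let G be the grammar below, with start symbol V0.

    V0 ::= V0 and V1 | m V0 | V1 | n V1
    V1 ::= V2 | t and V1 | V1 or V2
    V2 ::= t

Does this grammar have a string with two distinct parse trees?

Witness: t and t

Derivation 1: V0 ⇒ V0 and V1 ⇒ V1 and V1 ⇒ V2 and V1 ⇒ t and V1 ⇒ t and V2 ⇒ t and t
Derivation 2: V0 ⇒ V1 ⇒ t and V1 ⇒ t and V2 ⇒ t and t

Two distinct leftmost derivations for the same string.

Ambiguous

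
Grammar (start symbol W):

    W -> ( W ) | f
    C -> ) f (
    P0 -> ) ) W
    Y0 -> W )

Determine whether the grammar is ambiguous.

Unambiguous

Only W is reachable from W; ignoring the rest: L(W) is { openⁿ atom closeⁿ : n ≥ 0 }. The bracket depth fixes n, and the derivation is forced at every step.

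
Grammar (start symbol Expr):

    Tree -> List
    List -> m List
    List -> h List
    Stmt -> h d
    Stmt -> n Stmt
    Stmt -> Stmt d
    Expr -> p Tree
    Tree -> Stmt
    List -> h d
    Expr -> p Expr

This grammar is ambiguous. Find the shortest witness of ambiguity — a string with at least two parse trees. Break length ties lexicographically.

p h d

length 3: p h d has 2 parse trees

Two derivations of p h d:
  Expr ⇒ p Tree ⇒ p List ⇒ p h d
  Expr ⇒ p Tree ⇒ p Stmt ⇒ p h d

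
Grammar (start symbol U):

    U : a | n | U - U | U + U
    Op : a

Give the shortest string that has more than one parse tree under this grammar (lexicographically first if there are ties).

a + a + a

length 1: no string has ≥2 trees
length 3: no string has ≥2 trees
length 5: a + a + a has 2 parse trees

Two derivations of a + a + a:
  U ⇒ U + U ⇒ a + U ⇒ a + U + U ⇒ a + a + U ⇒ a + a + a
  U ⇒ U + U ⇒ U + U + U ⇒ a + U + U ⇒ a + a + U ⇒ a + a + a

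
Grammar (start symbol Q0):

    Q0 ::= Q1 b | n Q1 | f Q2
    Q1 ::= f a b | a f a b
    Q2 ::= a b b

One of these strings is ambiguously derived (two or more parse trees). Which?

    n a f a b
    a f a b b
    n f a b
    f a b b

n a f a b: 1 tree
a f a b b: 1 tree
n f a b: 1 tree
f a b b: 2 trees

f a b b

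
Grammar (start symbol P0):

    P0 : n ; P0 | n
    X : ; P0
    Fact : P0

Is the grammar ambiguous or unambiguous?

Unambiguous

Only P0 is reachable from P0; ignoring the rest: The reachable grammar is A → atom sep A | atom. Each atom is followed by either the separator (recurse) or end-of-string (stop) — no choice point.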